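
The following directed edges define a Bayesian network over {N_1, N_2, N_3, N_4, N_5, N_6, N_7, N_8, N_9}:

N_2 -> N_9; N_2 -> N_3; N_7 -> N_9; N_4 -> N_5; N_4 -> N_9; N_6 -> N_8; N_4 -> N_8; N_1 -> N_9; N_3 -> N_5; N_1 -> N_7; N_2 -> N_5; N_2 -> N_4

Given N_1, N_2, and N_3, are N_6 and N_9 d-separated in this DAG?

Yes — N_6 and N_9 are d-separated given {N_1, N_2, N_3}.

Enumerating the 4 paths from N_6 to N_9 and testing each for blocking by {N_1, N_2, N_3}:
  1. N_6 → N_8 ← N_4 → N_5 ← N_2 → N_9 — N_8:collider[blocks]; N_4:fork[open]; N_5:collider[blocks]; N_2:fork[blocks] ⇒ blocked
  2. N_6 → N_8 ← N_4 → N_5 ← N_3 ← N_2 → N_9 — N_8:collider[blocks]; N_4:fork[open]; N_5:collider[blocks]; N_3:chain[blocks]; N_2:fork[blocks] ⇒ blocked
  3. N_6 → N_8 ← N_4 ← N_2 → N_9 — N_8:collider[blocks]; N_4:chain[open]; N_2:fork[blocks] ⇒ blocked
  4. N_6 → N_8 ← N_4 → N_9 — N_8:collider[blocks]; N_4:fork[open] ⇒ blocked
Every path is blocked, so N_6 and N_9 are d-separated given {N_1, N_2, N_3}.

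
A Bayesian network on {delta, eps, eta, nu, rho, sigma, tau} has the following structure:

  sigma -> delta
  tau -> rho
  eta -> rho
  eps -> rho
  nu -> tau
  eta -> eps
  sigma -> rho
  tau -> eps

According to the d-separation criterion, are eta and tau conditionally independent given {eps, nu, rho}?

No — eta and tau are not d-separated given {eps, nu, rho}.

4 paths connect eta and tau; each must be blocked for d-separation to hold:
Path 1: eta → eps ← tau
  eps is a collider and eps is conditioned on, which opens it — no node blocks this path, so it is active.
Path 2: eta → eps → rho ← tau
  eps is a chain here and eps is conditioned on, so the path is blocked at eps.
Path 3: eta → rho ← tau
  rho is a collider and rho is conditioned on, which opens it — no node blocks this path, so it is active.
Path 4: eta → rho ← eps ← tau
  eps is a chain here and eps is conditioned on, so the path is blocked at eps.
Because an active path exists, eta and tau are not d-separated.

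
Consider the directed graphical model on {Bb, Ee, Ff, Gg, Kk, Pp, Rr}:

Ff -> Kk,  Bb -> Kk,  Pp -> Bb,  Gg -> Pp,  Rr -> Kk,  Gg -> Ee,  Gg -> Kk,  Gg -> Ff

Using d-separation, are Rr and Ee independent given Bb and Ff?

Yes

Enumerating the 3 paths from Rr to Ee and testing each for blocking by {Bb, Ff}:
Path 1: Rr → Kk ← Gg → Ee
  Kk is a collider here and neither Kk nor any of its descendants is conditioned on, so the collider stays closed — the path is blocked at Kk.
Path 2: Rr → Kk ← Ff ← Gg → Ee
  Kk is a collider here and neither Kk nor any of its descendants is conditioned on, so the collider stays closed — the path is blocked at Kk.
Path 3: Rr → Kk ← Bb ← Pp ← Gg → Ee
  Kk is a collider here and neither Kk nor any of its descendants is conditioned on, so the collider stays closed — the path is blocked at Kk.
Every path is blocked, so Rr and Ee are d-separated given {Bb, Ff}.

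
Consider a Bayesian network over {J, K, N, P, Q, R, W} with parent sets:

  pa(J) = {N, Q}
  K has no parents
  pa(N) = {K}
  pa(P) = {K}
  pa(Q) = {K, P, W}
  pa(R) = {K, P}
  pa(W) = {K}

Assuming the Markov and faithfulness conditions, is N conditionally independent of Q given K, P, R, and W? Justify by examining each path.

There are 5 undirected paths between N and Q; checking each against the conditioning set {K, P, R, W}:
Path 1: N ← K → W → Q
  K is a fork here and K is conditioned on, so the path is blocked at K.
Path 2: N ← K → Q
  K is a fork here and K is conditioned on, so the path is blocked at K.
Path 3: N ← K → P → Q
  K is a fork here and K is conditioned on, so the path is blocked at K.
Path 4: N ← K → R ← P → Q
  K is a fork here and K is conditioned on, so the path is blocked at K.
Path 5: N → J ← Q
  J is a collider here and neither J nor any of its descendants is conditioned on, so the collider stays closed — the path is blocked at J.
Every path is blocked, so N and Q are d-separated given {K, P, R, W}.

Yes — N and Q are d-separated given {K, P, R, W}.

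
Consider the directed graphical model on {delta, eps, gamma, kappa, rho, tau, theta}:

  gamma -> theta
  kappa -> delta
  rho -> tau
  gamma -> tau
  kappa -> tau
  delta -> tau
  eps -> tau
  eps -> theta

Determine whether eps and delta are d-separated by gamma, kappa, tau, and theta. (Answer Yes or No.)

We examine all 4 paths between eps and delta:
  1. eps → theta ← gamma → tau ← delta — theta:collider[open]; gamma:fork[blocks]; tau:collider[open] ⇒ blocked
  2. eps → theta ← gamma → tau ← kappa → delta — theta:collider[open]; gamma:fork[blocks]; tau:collider[open]; kappa:fork[blocks] ⇒ blocked
  3. eps → tau ← delta — tau:collider[open] ⇒ active
  4. eps → tau ← kappa → delta — tau:collider[open]; kappa:fork[blocks] ⇒ blocked
At least one path is unblocked, so d-separation fails.

No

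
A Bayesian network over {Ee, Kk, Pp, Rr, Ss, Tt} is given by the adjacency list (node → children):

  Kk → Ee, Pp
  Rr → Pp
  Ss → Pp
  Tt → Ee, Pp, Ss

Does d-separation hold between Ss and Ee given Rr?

No

We examine all 4 paths between Ss and Ee:
Path 1: Ss → Pp ← Kk → Ee
  Pp is a collider here and neither Pp nor any of its descendants is conditioned on, so the collider stays closed — the path is blocked at Pp.
Path 2: Ss → Pp ← Tt → Ee
  Pp is a collider here and neither Pp nor any of its descendants is conditioned on, so the collider stays closed — the path is blocked at Pp.
Path 3: Ss ← Tt → Pp ← Kk → Ee
  Pp is a collider here and neither Pp nor any of its descendants is conditioned on, so the collider stays closed — the path is blocked at Pp.
Path 4: Ss ← Tt → Ee
  Tt is a fork and Tt is not conditioned on — no node blocks this path, so it is active.
Since the path Ss ← Tt → Ee is active, Ss and Ee are not d-separated given {Rr}.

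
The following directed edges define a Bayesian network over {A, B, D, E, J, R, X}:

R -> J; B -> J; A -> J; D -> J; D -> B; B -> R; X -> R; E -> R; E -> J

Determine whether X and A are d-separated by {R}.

Yes — X and A are d-separated given {R}.

We examine all 4 paths between X and A:
Path 1: X → R ← E → J ← A
  J is a collider here and neither J nor any of its descendants is conditioned on, so the collider stays closed — the path is blocked at J.
Path 2: X → R ← B ← D → J ← A
  J is a collider here and neither J nor any of its descendants is conditioned on, so the collider stays closed — the path is blocked at J.
Path 3: X → R ← B → J ← A
  J is a collider here and neither J nor any of its descendants is conditioned on, so the collider stays closed — the path is blocked at J.
Path 4: X → R → J ← A
  R is a chain here and R is conditioned on, so the path is blocked at R.
Every path is blocked, so X and A are d-separated given {R}.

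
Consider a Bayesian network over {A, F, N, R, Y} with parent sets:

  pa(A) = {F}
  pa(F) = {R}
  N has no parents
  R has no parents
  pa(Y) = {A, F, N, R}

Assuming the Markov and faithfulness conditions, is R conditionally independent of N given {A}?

Yes

We examine all 3 paths between R and N:
  1. R → Y ← N — Y:collider[blocks] ⇒ blocked
  2. R → F → Y ← N — F:chain[open]; Y:collider[blocks] ⇒ blocked
  3. R → F → A → Y ← N — F:chain[open]; A:chain[blocks]; Y:collider[blocks] ⇒ blocked
Since every path is blocked, d-separation holds.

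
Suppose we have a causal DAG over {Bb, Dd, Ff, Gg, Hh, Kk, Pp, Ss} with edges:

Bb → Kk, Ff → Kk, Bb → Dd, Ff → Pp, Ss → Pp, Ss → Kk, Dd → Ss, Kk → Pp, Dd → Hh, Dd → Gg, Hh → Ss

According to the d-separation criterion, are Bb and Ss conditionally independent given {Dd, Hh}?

Yes — Bb and Ss are d-separated given {Dd, Hh}.

Enumerating the 5 paths from Bb to Ss and testing each for blocking by {Dd, Hh}:
Path 1: Bb → Kk ← Ff → Pp ← Ss
  Kk is a collider here and neither Kk nor any of its descendants is conditioned on, so the collider stays closed — the path is blocked at Kk.
Path 2: Bb → Kk → Pp ← Ss
  Pp is a collider here and neither Pp nor any of its descendants is conditioned on, so the collider stays closed — the path is blocked at Pp.
Path 3: Bb → Kk ← Ss
  Kk is a collider here and neither Kk nor any of its descendants is conditioned on, so the collider stays closed — the path is blocked at Kk.
Path 4: Bb → Dd → Ss
  Dd is a chain here and Dd is conditioned on, so the path is blocked at Dd.
Path 5: Bb → Dd → Hh → Ss
  Dd is a chain here and Dd is conditioned on, so the path is blocked at Dd.
Every path is blocked, so Bb and Ss are d-separated given {Dd, Hh}.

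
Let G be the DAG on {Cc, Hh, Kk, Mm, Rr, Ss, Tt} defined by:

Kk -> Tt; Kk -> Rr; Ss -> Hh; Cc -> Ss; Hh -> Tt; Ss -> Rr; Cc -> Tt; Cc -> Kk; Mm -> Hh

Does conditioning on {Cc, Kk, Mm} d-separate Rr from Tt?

No — Rr and Tt are not d-separated given {Cc, Kk, Mm}.

There are 6 undirected paths between Rr and Tt; checking each against the conditioning set {Cc, Kk, Mm}:
  1. Rr ← Ss ← Cc → Tt — Ss:chain[open]; Cc:fork[blocks] ⇒ blocked
  2. Rr ← Ss ← Cc → Kk → Tt — Ss:chain[open]; Cc:fork[blocks]; Kk:chain[blocks] ⇒ blocked
  3. Rr ← Ss → Hh → Tt — Ss:fork[open]; Hh:chain[open] ⇒ active
  4. Rr ← Kk → Tt — Kk:fork[blocks] ⇒ blocked
  5. Rr ← Kk ← Cc → Tt — Kk:chain[blocks]; Cc:fork[blocks] ⇒ blocked
  6. Rr ← Kk ← Cc → Ss → Hh → Tt — Kk:chain[blocks]; Cc:fork[blocks]; Ss:chain[open]; Hh:chain[open] ⇒ blocked
Since the path Rr ← Ss → Hh → Tt is active, Rr and Tt are not d-separated given {Cc, Kk, Mm}.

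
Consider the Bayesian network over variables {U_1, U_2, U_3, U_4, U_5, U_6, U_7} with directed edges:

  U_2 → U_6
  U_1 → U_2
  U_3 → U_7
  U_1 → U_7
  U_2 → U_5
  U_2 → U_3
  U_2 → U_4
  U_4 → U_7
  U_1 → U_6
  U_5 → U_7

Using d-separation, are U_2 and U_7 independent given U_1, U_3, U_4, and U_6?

5 paths connect U_2 and U_7; each must be blocked for d-separation to hold:
  1. U_2 → U_4 → U_7 — U_4:chain[blocks] ⇒ blocked
  2. U_2 → U_3 → U_7 — U_3:chain[blocks] ⇒ blocked
  3. U_2 → U_6 ← U_1 → U_7 — U_6:collider[open]; U_1:fork[blocks] ⇒ blocked
  4. U_2 → U_5 → U_7 — U_5:chain[open] ⇒ active
  5. U_2 ← U_1 → U_7 — U_1:fork[blocks] ⇒ blocked
At least one path is unblocked, so d-separation fails.

No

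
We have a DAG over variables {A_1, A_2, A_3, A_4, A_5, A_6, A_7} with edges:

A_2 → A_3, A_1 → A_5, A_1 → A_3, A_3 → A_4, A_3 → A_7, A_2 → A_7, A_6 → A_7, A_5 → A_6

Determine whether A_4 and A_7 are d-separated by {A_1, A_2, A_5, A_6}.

3 paths connect A_4 and A_7; each must be blocked for d-separation to hold:
Path 1: A_4 ← A_3 ← A_1 → A_5 → A_6 → A_7
  A_1 is a fork here and A_1 is conditioned on, so the path is blocked at A_1.
Path 2: A_4 ← A_3 ← A_2 → A_7
  A_2 is a fork here and A_2 is conditioned on, so the path is blocked at A_2.
Path 3: A_4 ← A_3 → A_7
  A_3 is a fork and A_3 is not conditioned on — no node blocks this path, so it is active.
Because an active path exists, A_4 and A_7 are not d-separated.

No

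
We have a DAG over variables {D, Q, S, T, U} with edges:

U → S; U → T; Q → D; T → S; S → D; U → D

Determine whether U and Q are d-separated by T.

Yes — U and Q are d-separated given {T}.

Enumerating the 3 paths from U to Q and testing each for blocking by {T}:
Path 1: U → S → D ← Q
  D is a collider here and neither D nor any of its descendants is conditioned on, so the collider stays closed — the path is blocked at D.
Path 2: U → T → S → D ← Q
  T is a chain here and T is conditioned on, so the path is blocked at T.
Path 3: U → D ← Q
  D is a collider here and neither D nor any of its descendants is conditioned on, so the collider stays closed — the path is blocked at D.
All paths are blocked; U ⊥ Q | {T} holds.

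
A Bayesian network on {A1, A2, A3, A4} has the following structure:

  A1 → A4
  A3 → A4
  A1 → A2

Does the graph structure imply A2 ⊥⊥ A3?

Yes

The only undirected path from A2 to A3 is:
Path 1: A2 ← A1 → A4 ← A3
  A4 is a collider here and neither A4 nor any of its descendants is conditioned on, so the collider stays closed — the path is blocked at A4.
Since every path is blocked, d-separation holds.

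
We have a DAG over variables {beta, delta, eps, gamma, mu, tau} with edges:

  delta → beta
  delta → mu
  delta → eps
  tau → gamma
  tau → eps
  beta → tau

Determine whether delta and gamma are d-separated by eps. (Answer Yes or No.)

Enumerating the 2 paths from delta to gamma and testing each for blocking by {eps}:
Path 1: delta → eps ← tau → gamma
  eps is a collider and eps is conditioned on, which opens it; tau is a fork and tau is not conditioned on — no node blocks this path, so it is active.
Path 2: delta → beta → tau → gamma
  beta is a chain and beta is not conditioned on; tau is a chain and tau is not conditioned on — no node blocks this path, so it is active.
Since the path delta → eps ← tau → gamma is active, delta and gamma are not d-separated given {eps}.

No — delta and gamma are not d-separated given {eps}.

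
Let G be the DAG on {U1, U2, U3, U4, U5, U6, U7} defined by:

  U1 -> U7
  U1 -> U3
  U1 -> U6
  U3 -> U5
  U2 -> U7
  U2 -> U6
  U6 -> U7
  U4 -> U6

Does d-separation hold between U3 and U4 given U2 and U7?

No — U3 and U4 are not d-separated given {U2, U7}.

Enumerating the 3 paths from U3 to U4 and testing each for blocking by {U2, U7}:
Path 1: U3 ← U1 → U7 ← U2 → U6 ← U4
  U2 is a fork here and U2 is conditioned on, so the path is blocked at U2.
Path 2: U3 ← U1 → U7 ← U6 ← U4
  U1 is a fork and U1 is not conditioned on; U7 is a collider and U7 is conditioned on, which opens it; U6 is a chain and U6 is not conditioned on — no node blocks this path, so it is active.
Path 3: U3 ← U1 → U6 ← U4
  U1 is a fork and U1 is not conditioned on; U6 is a collider and its descendant U7 is conditioned on, which opens it — no node blocks this path, so it is active.
At least one path is unblocked, so d-separation fails.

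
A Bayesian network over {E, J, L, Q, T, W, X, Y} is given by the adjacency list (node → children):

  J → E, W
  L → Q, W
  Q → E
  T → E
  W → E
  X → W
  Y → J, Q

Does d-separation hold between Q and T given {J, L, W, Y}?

Yes — Q and T are d-separated given {J, L, W, Y}.

We examine all 5 paths between Q and T:
Path 1: Q → E ← T
  E is a collider here and neither E nor any of its descendants is conditioned on, so the collider stays closed — the path is blocked at E.
Path 2: Q ← L → W → E ← T
  L is a fork here and L is conditioned on, so the path is blocked at L.
Path 3: Q ← L → W ← J → E ← T
  L is a fork here and L is conditioned on, so the path is blocked at L.
Path 4: Q ← Y → J → W → E ← T
  Y is a fork here and Y is conditioned on, so the path is blocked at Y.
Path 5: Q ← Y → J → E ← T
  Y is a fork here and Y is conditioned on, so the path is blocked at Y.
Since every path is blocked, d-separation holds.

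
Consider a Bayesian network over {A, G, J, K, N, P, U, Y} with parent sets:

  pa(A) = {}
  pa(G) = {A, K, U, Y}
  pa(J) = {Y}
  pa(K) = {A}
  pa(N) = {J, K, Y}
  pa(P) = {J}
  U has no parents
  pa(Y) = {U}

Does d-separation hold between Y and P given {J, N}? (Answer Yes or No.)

Yes

There are 6 undirected paths between Y and P; checking each against the conditioning set {J, N}:
Path 1: Y ← U → G ← A → K → N ← J → P
  G is a collider here and neither G nor any of its descendants is conditioned on, so the collider stays closed — the path is blocked at G.
Path 2: Y ← U → G ← K → N ← J → P
  G is a collider here and neither G nor any of its descendants is conditioned on, so the collider stays closed — the path is blocked at G.
Path 3: Y → J → P
  J is a chain here and J is conditioned on, so the path is blocked at J.
Path 4: Y → G ← A → K → N ← J → P
  G is a collider here and neither G nor any of its descendants is conditioned on, so the collider stays closed — the path is blocked at G.
Path 5: Y → G ← K → N ← J → P
  G is a collider here and neither G nor any of its descendants is conditioned on, so the collider stays closed — the path is blocked at G.
Path 6: Y → N ← J → P
  J is a fork here and J is conditioned on, so the path is blocked at J.
All paths are blocked; Y ⊥ P | {J, N} holds.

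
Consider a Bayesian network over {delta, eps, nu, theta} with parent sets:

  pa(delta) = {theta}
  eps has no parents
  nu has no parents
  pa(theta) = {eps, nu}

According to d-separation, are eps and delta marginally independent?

No

There is one path between eps and delta:
Path 1: eps → theta → delta
  theta is a chain and theta is not conditioned on — no node blocks this path, so it is active.
Because an active path exists, eps and delta are not d-separated.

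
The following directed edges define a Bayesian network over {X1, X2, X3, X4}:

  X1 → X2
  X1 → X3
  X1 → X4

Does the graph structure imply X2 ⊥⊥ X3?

No

Only one path connects X2 and X3:
  1. X2 ← X1 → X3 — X1:fork[open] ⇒ active
Since the path X2 ← X1 → X3 is active, X2 and X3 are not d-separated given ∅.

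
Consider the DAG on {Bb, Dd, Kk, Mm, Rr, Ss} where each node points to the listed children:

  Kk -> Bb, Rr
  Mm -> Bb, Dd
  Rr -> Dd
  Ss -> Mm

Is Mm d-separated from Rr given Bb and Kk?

Yes

Enumerating the 2 paths from Mm to Rr and testing each for blocking by {Bb, Kk}:
Path 1: Mm → Dd ← Rr
  Dd is a collider here and neither Dd nor any of its descendants is conditioned on, so the collider stays closed — the path is blocked at Dd.
Path 2: Mm → Bb ← Kk → Rr
  Kk is a fork here and Kk is conditioned on, so the path is blocked at Kk.
Since every path is blocked, d-separation holds.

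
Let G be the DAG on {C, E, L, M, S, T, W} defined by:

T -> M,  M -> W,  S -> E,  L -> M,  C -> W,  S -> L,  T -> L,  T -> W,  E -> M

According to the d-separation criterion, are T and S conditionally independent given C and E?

Yes — T and S are d-separated given {C, E}.

6 paths connect T and S; each must be blocked for d-separation to hold:
Path 1: T → L → M ← E ← S
  M is a collider here and neither M nor any of its descendants is conditioned on, so the collider stays closed — the path is blocked at M.
Path 2: T → L ← S
  L is a collider here and neither L nor any of its descendants is conditioned on, so the collider stays closed — the path is blocked at L.
Path 3: T → M ← L ← S
  M is a collider here and neither M nor any of its descendants is conditioned on, so the collider stays closed — the path is blocked at M.
Path 4: T → M ← E ← S
  M is a collider here and neither M nor any of its descendants is conditioned on, so the collider stays closed — the path is blocked at M.
Path 5: T → W ← M ← L ← S
  W is a collider here and neither W nor any of its descendants is conditioned on, so the collider stays closed — the path is blocked at W.
Path 6: T → W ← M ← E ← S
  W is a collider here and neither W nor any of its descendants is conditioned on, so the collider stays closed — the path is blocked at W.
Since every path is blocked, d-separation holds.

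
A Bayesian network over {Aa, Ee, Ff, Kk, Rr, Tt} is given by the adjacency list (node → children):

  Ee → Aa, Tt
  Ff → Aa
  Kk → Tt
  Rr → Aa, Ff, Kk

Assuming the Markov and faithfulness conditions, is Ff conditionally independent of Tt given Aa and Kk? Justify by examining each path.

No

We examine all 4 paths between Ff and Tt:
Path 1: Ff → Aa ← Ee → Tt
  Aa is a collider and Aa is conditioned on, which opens it; Ee is a fork and Ee is not conditioned on — no node blocks this path, so it is active.
Path 2: Ff → Aa ← Rr → Kk → Tt
  Kk is a chain here and Kk is conditioned on, so the path is blocked at Kk.
Path 3: Ff ← Rr → Kk → Tt
  Kk is a chain here and Kk is conditioned on, so the path is blocked at Kk.
Path 4: Ff ← Rr → Aa ← Ee → Tt
  Rr is a fork and Rr is not conditioned on; Aa is a collider and Aa is conditioned on, which opens it; Ee is a fork and Ee is not conditioned on — no node blocks this path, so it is active.
Because an active path exists, Ff and Tt are not d-separated.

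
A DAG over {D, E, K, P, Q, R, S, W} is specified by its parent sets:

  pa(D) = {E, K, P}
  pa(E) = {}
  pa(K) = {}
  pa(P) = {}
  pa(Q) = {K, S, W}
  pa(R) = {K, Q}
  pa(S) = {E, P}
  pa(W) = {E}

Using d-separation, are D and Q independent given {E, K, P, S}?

Yes

6 paths connect D and Q; each must be blocked for d-separation to hold:
Path 1: D ← P → S → Q
  P is a fork here and P is conditioned on, so the path is blocked at P.
Path 2: D ← P → S ← E → W → Q
  P is a fork here and P is conditioned on, so the path is blocked at P.
Path 3: D ← E → W → Q
  E is a fork here and E is conditioned on, so the path is blocked at E.
Path 4: D ← E → S → Q
  E is a fork here and E is conditioned on, so the path is blocked at E.
Path 5: D ← K → Q
  K is a fork here and K is conditioned on, so the path is blocked at K.
Path 6: D ← K → R ← Q
  K is a fork here and K is conditioned on, so the path is blocked at K.
All paths are blocked; D ⊥ Q | {E, K, P, S} holds.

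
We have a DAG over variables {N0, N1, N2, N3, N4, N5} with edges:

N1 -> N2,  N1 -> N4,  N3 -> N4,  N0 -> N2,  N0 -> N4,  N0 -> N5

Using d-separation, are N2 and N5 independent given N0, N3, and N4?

Yes

We examine all 2 paths between N2 and N5:
  1. N2 ← N1 → N4 ← N0 → N5 — N1:fork[open]; N4:collider[open]; N0:fork[blocks] ⇒ blocked
  2. N2 ← N0 → N5 — N0:fork[blocks] ⇒ blocked
All paths are blocked; N2 ⊥ N5 | {N0, N3, N4} holds.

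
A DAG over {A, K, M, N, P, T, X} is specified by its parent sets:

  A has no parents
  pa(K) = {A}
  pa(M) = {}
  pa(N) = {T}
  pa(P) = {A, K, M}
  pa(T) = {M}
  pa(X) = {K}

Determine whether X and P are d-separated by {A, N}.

No

We examine all 2 paths between X and P:
  1. X ← K ← A → P — K:chain[open]; A:fork[blocks] ⇒ blocked
  2. X ← K → P — K:fork[open] ⇒ active
Since the path X ← K → P is active, X and P are not d-separated given {A, N}.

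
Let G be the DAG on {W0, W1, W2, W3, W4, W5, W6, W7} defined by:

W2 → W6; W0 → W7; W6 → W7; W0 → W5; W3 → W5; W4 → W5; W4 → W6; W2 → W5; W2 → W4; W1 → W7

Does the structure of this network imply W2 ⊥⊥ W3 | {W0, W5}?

No

There are 5 undirected paths between W2 and W3; checking each against the conditioning set {W0, W5}:
Path 1: W2 → W4 → W5 ← W3
  W4 is a chain and W4 is not conditioned on; W5 is a collider and W5 is conditioned on, which opens it — no node blocks this path, so it is active.
Path 2: W2 → W4 → W6 → W7 ← W0 → W5 ← W3
  W7 is a collider here and neither W7 nor any of its descendants is conditioned on, so the collider stays closed — the path is blocked at W7.
Path 3: W2 → W5 ← W3
  W5 is a collider and W5 is conditioned on, which opens it — no node blocks this path, so it is active.
Path 4: W2 → W6 ← W4 → W5 ← W3
  W6 is a collider here and neither W6 nor any of its descendants is conditioned on, so the collider stays closed — the path is blocked at W6.
Path 5: W2 → W6 → W7 ← W0 → W5 ← W3
  W7 is a collider here and neither W7 nor any of its descendants is conditioned on, so the collider stays closed — the path is blocked at W7.
At least one path is unblocked, so d-separation fails.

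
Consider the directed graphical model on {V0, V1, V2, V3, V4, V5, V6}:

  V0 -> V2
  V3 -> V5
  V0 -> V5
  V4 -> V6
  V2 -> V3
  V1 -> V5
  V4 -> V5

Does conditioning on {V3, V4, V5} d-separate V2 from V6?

Yes — V2 and V6 are d-separated given {V3, V4, V5}.

We examine all 2 paths between V2 and V6:
  1. V2 → V3 → V5 ← V4 → V6 — V3:chain[blocks]; V5:collider[open]; V4:fork[blocks] ⇒ blocked
  2. V2 ← V0 → V5 ← V4 → V6 — V0:fork[open]; V5:collider[open]; V4:fork[blocks] ⇒ blocked
Every path is blocked, so V2 and V6 are d-separated given {V3, V4, V5}.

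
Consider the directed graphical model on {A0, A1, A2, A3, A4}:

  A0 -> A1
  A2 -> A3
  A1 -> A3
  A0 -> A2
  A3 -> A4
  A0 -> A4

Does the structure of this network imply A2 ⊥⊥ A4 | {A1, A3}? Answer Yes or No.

No — A2 and A4 are not d-separated given {A1, A3}.

We examine all 4 paths between A2 and A4:
Path 1: A2 → A3 → A4
  A3 is a chain here and A3 is conditioned on, so the path is blocked at A3.
Path 2: A2 → A3 ← A1 ← A0 → A4
  A1 is a chain here and A1 is conditioned on, so the path is blocked at A1.
Path 3: A2 ← A0 → A4
  A0 is a fork and A0 is not conditioned on — no node blocks this path, so it is active.
Path 4: A2 ← A0 → A1 → A3 → A4
  A1 is a chain here and A1 is conditioned on, so the path is blocked at A1.
Because an active path exists, A2 and A4 are not d-separated.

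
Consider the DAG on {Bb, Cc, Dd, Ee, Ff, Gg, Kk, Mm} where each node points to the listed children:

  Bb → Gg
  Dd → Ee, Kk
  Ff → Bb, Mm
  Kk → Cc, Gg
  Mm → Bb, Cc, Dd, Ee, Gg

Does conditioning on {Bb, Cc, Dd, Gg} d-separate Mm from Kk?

6 paths connect Mm and Kk; each must be blocked for d-separation to hold:
Path 1: Mm → Cc ← Kk
  Cc is a collider and Cc is conditioned on, which opens it — no node blocks this path, so it is active.
Path 2: Mm → Gg ← Kk
  Gg is a collider and Gg is conditioned on, which opens it — no node blocks this path, so it is active.
Path 3: Mm ← Ff → Bb → Gg ← Kk
  Bb is a chain here and Bb is conditioned on, so the path is blocked at Bb.
Path 4: Mm → Ee ← Dd → Kk
  Ee is a collider here and neither Ee nor any of its descendants is conditioned on, so the collider stays closed — the path is blocked at Ee.
Path 5: Mm → Dd → Kk
  Dd is a chain here and Dd is conditioned on, so the path is blocked at Dd.
Path 6: Mm → Bb → Gg ← Kk
  Bb is a chain here and Bb is conditioned on, so the path is blocked at Bb.
Because an active path exists, Mm and Kk are not d-separated.

No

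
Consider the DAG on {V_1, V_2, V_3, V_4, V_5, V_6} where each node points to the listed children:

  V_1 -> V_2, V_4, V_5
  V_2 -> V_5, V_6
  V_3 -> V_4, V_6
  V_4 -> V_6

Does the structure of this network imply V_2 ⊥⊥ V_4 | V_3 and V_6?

4 paths connect V_2 and V_4; each must be blocked for d-separation to hold:
Path 1: V_2 → V_5 ← V_1 → V_4
  V_5 is a collider here and neither V_5 nor any of its descendants is conditioned on, so the collider stays closed — the path is blocked at V_5.
Path 2: V_2 ← V_1 → V_4
  V_1 is a fork and V_1 is not conditioned on — no node blocks this path, so it is active.
Path 3: V_2 → V_6 ← V_4
  V_6 is a collider and V_6 is conditioned on, which opens it — no node blocks this path, so it is active.
Path 4: V_2 → V_6 ← V_3 → V_4
  V_3 is a fork here and V_3 is conditioned on, so the path is blocked at V_3.
At least one path is unblocked, so d-separation fails.

No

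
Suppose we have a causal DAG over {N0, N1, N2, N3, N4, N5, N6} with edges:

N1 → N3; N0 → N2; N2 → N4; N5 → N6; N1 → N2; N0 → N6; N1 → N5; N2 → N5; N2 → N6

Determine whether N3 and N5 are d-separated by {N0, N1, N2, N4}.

Yes

Enumerating the 4 paths from N3 to N5 and testing each for blocking by {N0, N1, N2, N4}:
Path 1: N3 ← N1 → N5
  N1 is a fork here and N1 is conditioned on, so the path is blocked at N1.
Path 2: N3 ← N1 → N2 → N5
  N1 is a fork here and N1 is conditioned on, so the path is blocked at N1.
Path 3: N3 ← N1 → N2 → N6 ← N5
  N1 is a fork here and N1 is conditioned on, so the path is blocked at N1.
Path 4: N3 ← N1 → N2 ← N0 → N6 ← N5
  N1 is a fork here and N1 is conditioned on, so the path is blocked at N1.
Every path is blocked, so N3 and N5 are d-separated given {N0, N1, N2, N4}.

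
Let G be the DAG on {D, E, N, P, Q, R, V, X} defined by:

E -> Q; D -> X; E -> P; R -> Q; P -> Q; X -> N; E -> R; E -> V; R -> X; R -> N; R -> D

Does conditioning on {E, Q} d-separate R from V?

Yes

There are 3 undirected paths between R and V; checking each against the conditioning set {E, Q}:
Path 1: R → Q ← P ← E → V
  E is a fork here and E is conditioned on, so the path is blocked at E.
Path 2: R → Q ← E → V
  E is a fork here and E is conditioned on, so the path is blocked at E.
Path 3: R ← E → V
  E is a fork here and E is conditioned on, so the path is blocked at E.
Every path is blocked, so R and V are d-separated given {E, Q}.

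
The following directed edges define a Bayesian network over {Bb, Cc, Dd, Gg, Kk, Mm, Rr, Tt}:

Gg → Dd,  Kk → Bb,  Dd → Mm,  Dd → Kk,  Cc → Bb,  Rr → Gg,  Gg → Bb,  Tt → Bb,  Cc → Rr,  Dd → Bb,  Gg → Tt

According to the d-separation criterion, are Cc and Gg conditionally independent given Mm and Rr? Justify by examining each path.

Enumerating the 5 paths from Cc to Gg and testing each for blocking by {Mm, Rr}:
  1. Cc → Rr → Gg — Rr:chain[blocks] ⇒ blocked
  2. Cc → Bb ← Kk ← Dd ← Gg — Bb:collider[blocks]; Kk:chain[open]; Dd:chain[open] ⇒ blocked
  3. Cc → Bb ← Dd ← Gg — Bb:collider[blocks]; Dd:chain[open] ⇒ blocked
  4. Cc → Bb ← Tt ← Gg — Bb:collider[blocks]; Tt:chain[open] ⇒ blocked
  5. Cc → Bb ← Gg — Bb:collider[blocks] ⇒ blocked
Since every path is blocked, d-separation holds.

Yes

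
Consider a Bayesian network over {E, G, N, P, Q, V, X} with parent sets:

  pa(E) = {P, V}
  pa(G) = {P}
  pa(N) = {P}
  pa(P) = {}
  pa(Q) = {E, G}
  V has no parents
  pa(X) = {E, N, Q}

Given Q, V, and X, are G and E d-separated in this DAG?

6 paths connect G and E; each must be blocked for d-separation to hold:
Path 1: G → Q ← E
  Q is a collider and Q is conditioned on, which opens it — no node blocks this path, so it is active.
Path 2: G → Q → X ← N ← P → E
  Q is a chain here and Q is conditioned on, so the path is blocked at Q.
Path 3: G → Q → X ← E
  Q is a chain here and Q is conditioned on, so the path is blocked at Q.
Path 4: G ← P → N → X ← Q ← E
  Q is a chain here and Q is conditioned on, so the path is blocked at Q.
Path 5: G ← P → N → X ← E
  P is a fork and P is not conditioned on; N is a chain and N is not conditioned on; X is a collider and X is conditioned on, which opens it — no node blocks this path, so it is active.
Path 6: G ← P → E
  P is a fork and P is not conditioned on — no node blocks this path, so it is active.
Because an active path exists, G and E are not d-separated.

No — G and E are not d-separated given {Q, V, X}.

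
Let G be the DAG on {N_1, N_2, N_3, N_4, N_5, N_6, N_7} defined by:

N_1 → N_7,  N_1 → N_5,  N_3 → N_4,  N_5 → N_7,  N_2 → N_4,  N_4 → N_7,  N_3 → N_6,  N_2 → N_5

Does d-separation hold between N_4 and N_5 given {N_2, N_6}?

There are 3 undirected paths between N_4 and N_5; checking each against the conditioning set {N_2, N_6}:
  1. N_4 → N_7 ← N_5 — N_7:collider[blocks] ⇒ blocked
  2. N_4 → N_7 ← N_1 → N_5 — N_7:collider[blocks]; N_1:fork[open] ⇒ blocked
  3. N_4 ← N_2 → N_5 — N_2:fork[blocks] ⇒ blocked
Since every path is blocked, d-separation holds.

Yes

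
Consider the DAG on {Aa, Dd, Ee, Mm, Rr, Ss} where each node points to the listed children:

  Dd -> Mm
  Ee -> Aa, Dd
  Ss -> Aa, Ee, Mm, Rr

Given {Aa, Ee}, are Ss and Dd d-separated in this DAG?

We examine all 3 paths between Ss and Dd:
  1. Ss → Mm ← Dd — Mm:collider[blocks] ⇒ blocked
  2. Ss → Aa ← Ee → Dd — Aa:collider[open]; Ee:fork[blocks] ⇒ blocked
  3. Ss → Ee → Dd — Ee:chain[blocks] ⇒ blocked
All paths are blocked; Ss ⊥ Dd | {Aa, Ee} holds.

Yes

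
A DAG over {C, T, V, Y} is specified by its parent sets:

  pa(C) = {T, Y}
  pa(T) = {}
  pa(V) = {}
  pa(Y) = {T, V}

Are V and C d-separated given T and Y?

Enumerating the 2 paths from V to C and testing each for blocking by {T, Y}:
Path 1: V → Y ← T → C
  T is a fork here and T is conditioned on, so the path is blocked at T.
Path 2: V → Y → C
  Y is a chain here and Y is conditioned on, so the path is blocked at Y.
Since every path is blocked, d-separation holds.

Yes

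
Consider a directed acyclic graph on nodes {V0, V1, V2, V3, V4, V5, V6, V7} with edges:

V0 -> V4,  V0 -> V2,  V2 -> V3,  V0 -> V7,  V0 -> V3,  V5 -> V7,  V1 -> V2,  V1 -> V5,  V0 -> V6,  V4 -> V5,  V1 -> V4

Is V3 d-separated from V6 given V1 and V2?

No

Enumerating the 6 paths from V3 to V6 and testing each for blocking by {V1, V2}:
  1. V3 ← V0 → V6 — V0:fork[open] ⇒ active
  2. V3 ← V2 ← V1 → V5 ← V4 ← V0 → V6 — V2:chain[blocks]; V1:fork[blocks]; V5:collider[blocks]; V4:chain[open]; V0:fork[open] ⇒ blocked
  3. V3 ← V2 ← V1 → V5 → V7 ← V0 → V6 — V2:chain[blocks]; V1:fork[blocks]; V5:chain[open]; V7:collider[blocks]; V0:fork[open] ⇒ blocked
  4. V3 ← V2 ← V1 → V4 → V5 → V7 ← V0 → V6 — V2:chain[blocks]; V1:fork[blocks]; V4:chain[open]; V5:chain[open]; V7:collider[blocks]; V0:fork[open] ⇒ blocked
  5. V3 ← V2 ← V1 → V4 ← V0 → V6 — V2:chain[blocks]; V1:fork[blocks]; V4:collider[blocks]; V0:fork[open] ⇒ blocked
  6. V3 ← V2 ← V0 → V6 — V2:chain[blocks]; V0:fork[open] ⇒ blocked
At least one path is unblocked, so d-separation fails.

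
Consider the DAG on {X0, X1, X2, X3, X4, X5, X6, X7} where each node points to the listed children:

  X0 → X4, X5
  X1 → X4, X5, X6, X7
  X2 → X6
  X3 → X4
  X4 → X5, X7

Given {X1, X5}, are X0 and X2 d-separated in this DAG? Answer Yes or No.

Yes

There are 6 undirected paths between X0 and X2; checking each against the conditioning set {X1, X5}:
  1. X0 → X4 → X7 ← X1 → X6 ← X2 — X4:chain[open]; X7:collider[blocks]; X1:fork[blocks]; X6:collider[blocks] ⇒ blocked
  2. X0 → X4 → X5 ← X1 → X6 ← X2 — X4:chain[open]; X5:collider[open]; X1:fork[blocks]; X6:collider[blocks] ⇒ blocked
  3. X0 → X4 ← X1 → X6 ← X2 — X4:collider[open]; X1:fork[blocks]; X6:collider[blocks] ⇒ blocked
  4. X0 → X5 ← X4 → X7 ← X1 → X6 ← X2 — X5:collider[open]; X4:fork[open]; X7:collider[blocks]; X1:fork[blocks]; X6:collider[blocks] ⇒ blocked
  5. X0 → X5 ← X4 ← X1 → X6 ← X2 — X5:collider[open]; X4:chain[open]; X1:fork[blocks]; X6:collider[blocks] ⇒ blocked
  6. X0 → X5 ← X1 → X6 ← X2 — X5:collider[open]; X1:fork[blocks]; X6:collider[blocks] ⇒ blocked
Since every path is blocked, d-separation holds.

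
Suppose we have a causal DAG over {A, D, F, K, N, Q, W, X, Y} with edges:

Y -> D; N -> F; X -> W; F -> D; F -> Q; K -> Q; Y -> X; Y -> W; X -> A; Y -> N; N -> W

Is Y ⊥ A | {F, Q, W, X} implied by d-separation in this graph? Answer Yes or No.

Enumerating the 4 paths from Y to A and testing each for blocking by {F, Q, W, X}:
Path 1: Y → X → A
  X is a chain here and X is conditioned on, so the path is blocked at X.
Path 2: Y → N → W ← X → A
  X is a fork here and X is conditioned on, so the path is blocked at X.
Path 3: Y → W ← X → A
  X is a fork here and X is conditioned on, so the path is blocked at X.
Path 4: Y → D ← F ← N → W ← X → A
  D is a collider here and neither D nor any of its descendants is conditioned on, so the collider stays closed — the path is blocked at D.
All paths are blocked; Y ⊥ A | {F, Q, W, X} holds.

Yes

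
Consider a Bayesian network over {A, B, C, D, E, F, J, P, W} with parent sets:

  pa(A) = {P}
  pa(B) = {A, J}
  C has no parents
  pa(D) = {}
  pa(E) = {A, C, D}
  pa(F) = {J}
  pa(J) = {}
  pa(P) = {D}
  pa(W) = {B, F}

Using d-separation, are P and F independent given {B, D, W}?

We examine all 4 paths between P and F:
Path 1: P ← D → E ← A → B ← J → F
  D is a fork here and D is conditioned on, so the path is blocked at D.
Path 2: P ← D → E ← A → B → W ← F
  D is a fork here and D is conditioned on, so the path is blocked at D.
Path 3: P → A → B ← J → F
  A is a chain and A is not conditioned on; B is a collider and B is conditioned on, which opens it; J is a fork and J is not conditioned on — no node blocks this path, so it is active.
Path 4: P → A → B → W ← F
  B is a chain here and B is conditioned on, so the path is blocked at B.
Because an active path exists, P and F are not d-separated.

No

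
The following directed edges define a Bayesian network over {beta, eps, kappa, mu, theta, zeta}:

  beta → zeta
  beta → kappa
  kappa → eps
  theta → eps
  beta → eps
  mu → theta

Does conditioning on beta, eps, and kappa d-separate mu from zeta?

Yes

2 paths connect mu and zeta; each must be blocked for d-separation to hold:
  1. mu → theta → eps ← beta → zeta — theta:chain[open]; eps:collider[open]; beta:fork[blocks] ⇒ blocked
  2. mu → theta → eps ← kappa ← beta → zeta — theta:chain[open]; eps:collider[open]; kappa:chain[blocks]; beta:fork[blocks] ⇒ blocked
Every path is blocked, so mu and zeta are d-separated given {beta, eps, kappa}.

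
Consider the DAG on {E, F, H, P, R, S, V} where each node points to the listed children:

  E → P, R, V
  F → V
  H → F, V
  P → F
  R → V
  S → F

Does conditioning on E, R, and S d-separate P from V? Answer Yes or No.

We examine all 4 paths between P and V:
  1. P ← E → R → V — E:fork[blocks]; R:chain[blocks] ⇒ blocked
  2. P ← E → V — E:fork[blocks] ⇒ blocked
  3. P → F ← H → V — F:collider[blocks]; H:fork[open] ⇒ blocked
  4. P → F → V — F:chain[open] ⇒ active
Since the path P → F → V is active, P and V are not d-separated given {E, R, S}.

No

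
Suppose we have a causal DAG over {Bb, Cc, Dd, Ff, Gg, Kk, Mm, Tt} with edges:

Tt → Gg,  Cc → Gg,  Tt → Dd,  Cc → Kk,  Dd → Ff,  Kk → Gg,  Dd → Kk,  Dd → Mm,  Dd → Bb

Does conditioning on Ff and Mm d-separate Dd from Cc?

Yes

4 paths connect Dd and Cc; each must be blocked for d-separation to hold:
Path 1: Dd ← Tt → Gg ← Cc
  Gg is a collider here and neither Gg nor any of its descendants is conditioned on, so the collider stays closed — the path is blocked at Gg.
Path 2: Dd ← Tt → Gg ← Kk ← Cc
  Gg is a collider here and neither Gg nor any of its descendants is conditioned on, so the collider stays closed — the path is blocked at Gg.
Path 3: Dd → Kk ← Cc
  Kk is a collider here and neither Kk nor any of its descendants is conditioned on, so the collider stays closed — the path is blocked at Kk.
Path 4: Dd → Kk → Gg ← Cc
  Gg is a collider here and neither Gg nor any of its descendants is conditioned on, so the collider stays closed — the path is blocked at Gg.
All paths are blocked; Dd ⊥ Cc | {Ff, Mm} holds.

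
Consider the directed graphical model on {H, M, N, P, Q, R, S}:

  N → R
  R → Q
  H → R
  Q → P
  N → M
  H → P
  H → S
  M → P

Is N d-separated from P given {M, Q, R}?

No

We examine all 3 paths between N and P:
Path 1: N → R → Q → P
  R is a chain here and R is conditioned on, so the path is blocked at R.
Path 2: N → R ← H → P
  R is a collider and R is conditioned on, which opens it; H is a fork and H is not conditioned on — no node blocks this path, so it is active.
Path 3: N → M → P
  M is a chain here and M is conditioned on, so the path is blocked at M.
Because an active path exists, N and P are not d-separated.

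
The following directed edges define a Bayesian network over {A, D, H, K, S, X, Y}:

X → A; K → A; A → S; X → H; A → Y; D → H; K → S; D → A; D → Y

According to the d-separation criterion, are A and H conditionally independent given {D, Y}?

No

There are 3 undirected paths between A and H; checking each against the conditioning set {D, Y}:
Path 1: A → Y ← D → H
  D is a fork here and D is conditioned on, so the path is blocked at D.
Path 2: A ← D → H
  D is a fork here and D is conditioned on, so the path is blocked at D.
Path 3: A ← X → H
  X is a fork and X is not conditioned on — no node blocks this path, so it is active.
Because an active path exists, A and H are not d-separated.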